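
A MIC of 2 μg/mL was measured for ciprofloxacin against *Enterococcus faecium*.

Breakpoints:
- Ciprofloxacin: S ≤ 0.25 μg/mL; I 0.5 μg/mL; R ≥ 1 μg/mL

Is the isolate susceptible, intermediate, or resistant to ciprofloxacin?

Resistant

Ciprofloxacin 2 μg/mL: ≥ 1 μg/mL → Resistant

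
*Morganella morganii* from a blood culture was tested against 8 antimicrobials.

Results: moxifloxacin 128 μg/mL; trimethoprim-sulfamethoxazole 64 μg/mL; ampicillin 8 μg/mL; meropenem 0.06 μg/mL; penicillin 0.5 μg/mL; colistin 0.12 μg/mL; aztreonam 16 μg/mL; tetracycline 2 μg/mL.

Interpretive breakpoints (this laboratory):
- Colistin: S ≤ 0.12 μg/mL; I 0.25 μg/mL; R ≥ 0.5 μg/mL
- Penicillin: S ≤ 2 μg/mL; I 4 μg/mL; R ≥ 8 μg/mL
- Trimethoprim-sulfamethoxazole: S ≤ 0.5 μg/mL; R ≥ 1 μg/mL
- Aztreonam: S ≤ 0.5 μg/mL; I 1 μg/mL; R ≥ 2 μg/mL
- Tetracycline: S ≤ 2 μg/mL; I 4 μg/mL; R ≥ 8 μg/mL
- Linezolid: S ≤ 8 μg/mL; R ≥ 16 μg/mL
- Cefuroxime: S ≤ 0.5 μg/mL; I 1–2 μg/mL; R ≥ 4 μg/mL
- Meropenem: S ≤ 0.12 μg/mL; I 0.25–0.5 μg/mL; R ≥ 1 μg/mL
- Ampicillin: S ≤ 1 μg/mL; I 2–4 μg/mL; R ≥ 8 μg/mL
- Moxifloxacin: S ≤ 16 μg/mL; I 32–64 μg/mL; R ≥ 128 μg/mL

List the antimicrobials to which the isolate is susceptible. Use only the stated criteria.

Moxifloxacin (128 μg/mL) ≥ 128 μg/mL — resistant
Trimethoprim-sulfamethoxazole 64 μg/mL: ≥ 1 μg/mL — resistant
Ampicillin (8 μg/mL) ≥ 8 μg/mL — Resistant
Meropenem 0.06 μg/mL: ≤ 0.12 μg/mL — S
Penicillin: 0.5 μg/mL is ≤ 2 μg/mL ⇒ S
Colistin: 0.12 μg/mL is ≤ 0.12 μg/mL — S
Aztreonam (16 μg/mL) ≥ 2 μg/mL → Resistant
Tetracycline 2 μg/mL: ≤ 2 μg/mL ⇒ Susceptible

meropenem, penicillin, colistin, tetracycline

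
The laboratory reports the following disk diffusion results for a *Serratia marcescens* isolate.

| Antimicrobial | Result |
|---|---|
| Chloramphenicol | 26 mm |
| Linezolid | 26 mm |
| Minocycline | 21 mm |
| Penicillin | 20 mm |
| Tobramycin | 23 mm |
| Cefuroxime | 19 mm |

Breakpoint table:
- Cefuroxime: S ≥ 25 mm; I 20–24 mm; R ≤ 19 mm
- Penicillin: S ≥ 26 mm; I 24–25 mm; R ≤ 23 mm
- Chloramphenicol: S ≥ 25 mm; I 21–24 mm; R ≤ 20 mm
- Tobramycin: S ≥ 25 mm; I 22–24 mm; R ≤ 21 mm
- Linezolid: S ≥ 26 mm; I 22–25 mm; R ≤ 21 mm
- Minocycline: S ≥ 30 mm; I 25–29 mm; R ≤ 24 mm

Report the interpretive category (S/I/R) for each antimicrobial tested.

S, S, R, R, I, R

Chloramphenicol 26 mm: ≥ 25 mm ⇒ susceptible
Linezolid 26 mm: ≥ 26 mm — S
Minocycline (21 mm) ≤ 24 mm — Resistant
Penicillin 20 mm: ≤ 23 mm ⇒ Resistant
Tobramycin (23 mm) in 22–24 mm → Intermediate
Cefuroxime (19 mm) ≤ 19 mm — R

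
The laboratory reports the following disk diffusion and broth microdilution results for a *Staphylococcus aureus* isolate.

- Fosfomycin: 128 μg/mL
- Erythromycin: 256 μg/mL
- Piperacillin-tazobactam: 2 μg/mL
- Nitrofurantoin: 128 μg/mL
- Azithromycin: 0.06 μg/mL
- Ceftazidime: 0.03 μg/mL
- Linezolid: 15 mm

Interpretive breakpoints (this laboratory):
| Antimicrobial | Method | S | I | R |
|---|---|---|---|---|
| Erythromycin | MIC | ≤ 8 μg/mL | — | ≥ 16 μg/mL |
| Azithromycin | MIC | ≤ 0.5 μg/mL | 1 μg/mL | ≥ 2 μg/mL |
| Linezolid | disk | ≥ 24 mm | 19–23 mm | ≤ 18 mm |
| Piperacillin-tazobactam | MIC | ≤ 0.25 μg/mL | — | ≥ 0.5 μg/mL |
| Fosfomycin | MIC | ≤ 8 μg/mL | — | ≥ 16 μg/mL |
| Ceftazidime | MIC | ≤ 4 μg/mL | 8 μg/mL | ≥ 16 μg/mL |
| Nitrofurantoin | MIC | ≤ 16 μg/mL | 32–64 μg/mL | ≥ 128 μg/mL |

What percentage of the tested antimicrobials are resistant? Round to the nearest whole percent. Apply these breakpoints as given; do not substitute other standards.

Fosfomycin (128 μg/mL) ≥ 16 μg/mL ⇒ resistant
Erythromycin: 256 μg/mL is ≥ 16 μg/mL — R
Piperacillin-tazobactam (2 μg/mL) ≥ 0.5 μg/mL → R
Nitrofurantoin 128 μg/mL: ≥ 128 μg/mL — R
Azithromycin: 0.06 μg/mL is ≤ 0.5 μg/mL → susceptible
Ceftazidime 0.03 μg/mL: ≤ 4 μg/mL — Susceptible
Linezolid (15 mm) ≤ 18 mm — R
Resistant: 5/7

71%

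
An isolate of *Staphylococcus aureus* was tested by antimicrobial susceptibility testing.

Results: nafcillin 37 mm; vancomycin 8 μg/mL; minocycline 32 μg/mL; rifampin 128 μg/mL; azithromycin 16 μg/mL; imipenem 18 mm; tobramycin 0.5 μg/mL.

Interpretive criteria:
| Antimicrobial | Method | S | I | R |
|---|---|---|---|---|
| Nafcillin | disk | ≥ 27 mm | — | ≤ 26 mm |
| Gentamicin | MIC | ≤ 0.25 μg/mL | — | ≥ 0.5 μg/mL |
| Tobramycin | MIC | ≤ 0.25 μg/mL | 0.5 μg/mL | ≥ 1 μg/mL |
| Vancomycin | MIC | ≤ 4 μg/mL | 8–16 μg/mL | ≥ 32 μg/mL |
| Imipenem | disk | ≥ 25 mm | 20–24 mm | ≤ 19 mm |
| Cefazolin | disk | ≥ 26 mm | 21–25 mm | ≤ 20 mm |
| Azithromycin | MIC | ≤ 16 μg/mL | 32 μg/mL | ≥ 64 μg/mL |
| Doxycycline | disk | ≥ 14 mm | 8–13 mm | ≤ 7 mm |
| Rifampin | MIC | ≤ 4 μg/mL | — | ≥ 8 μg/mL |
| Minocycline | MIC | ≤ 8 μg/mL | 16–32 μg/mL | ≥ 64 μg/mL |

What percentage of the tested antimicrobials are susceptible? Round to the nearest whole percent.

Nafcillin: 37 mm is ≥ 27 mm → susceptible
Vancomycin 8 μg/mL: in 8–16 μg/mL — intermediate
Minocycline (32 μg/mL) in 16–32 μg/mL ⇒ intermediate
Rifampin (128 μg/mL) ≥ 8 μg/mL → Resistant
Azithromycin: 16 μg/mL is ≤ 16 μg/mL — S
Imipenem 18 mm: ≤ 19 mm — Resistant
Tobramycin (0.5 μg/mL) = 0.5 μg/mL ⇒ I
Susceptible: 2/7

29%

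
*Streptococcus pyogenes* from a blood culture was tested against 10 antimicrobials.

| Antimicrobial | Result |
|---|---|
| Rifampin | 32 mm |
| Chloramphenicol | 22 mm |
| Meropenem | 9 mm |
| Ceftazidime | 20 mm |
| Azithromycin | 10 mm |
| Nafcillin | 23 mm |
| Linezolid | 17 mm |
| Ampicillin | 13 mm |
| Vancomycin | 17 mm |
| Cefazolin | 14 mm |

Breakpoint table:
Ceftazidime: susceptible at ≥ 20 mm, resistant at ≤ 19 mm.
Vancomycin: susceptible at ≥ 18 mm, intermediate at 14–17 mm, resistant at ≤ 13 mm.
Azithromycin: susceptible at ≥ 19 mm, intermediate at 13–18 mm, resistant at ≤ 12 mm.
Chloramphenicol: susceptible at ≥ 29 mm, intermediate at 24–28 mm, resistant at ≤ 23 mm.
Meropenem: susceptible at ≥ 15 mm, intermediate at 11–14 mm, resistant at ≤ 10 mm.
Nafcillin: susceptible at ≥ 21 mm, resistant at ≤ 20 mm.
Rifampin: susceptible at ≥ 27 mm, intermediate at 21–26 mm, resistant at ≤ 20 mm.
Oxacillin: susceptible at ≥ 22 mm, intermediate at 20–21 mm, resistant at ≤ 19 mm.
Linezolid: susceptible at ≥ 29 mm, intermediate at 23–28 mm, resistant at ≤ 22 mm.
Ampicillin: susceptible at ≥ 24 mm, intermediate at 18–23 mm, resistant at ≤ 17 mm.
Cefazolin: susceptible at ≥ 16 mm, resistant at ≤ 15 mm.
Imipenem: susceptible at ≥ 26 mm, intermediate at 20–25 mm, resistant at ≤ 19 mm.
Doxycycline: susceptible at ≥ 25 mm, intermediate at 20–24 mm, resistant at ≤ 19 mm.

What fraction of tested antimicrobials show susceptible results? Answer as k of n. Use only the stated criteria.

Rifampin: 32 mm is ≥ 27 mm — susceptible
Chloramphenicol (22 mm) ≤ 23 mm ⇒ R
Meropenem (9 mm) ≤ 10 mm → Resistant
Ceftazidime (20 mm) ≥ 20 mm — S
Azithromycin 10 mm: ≤ 12 mm ⇒ Resistant
Nafcillin: 23 mm is ≥ 21 mm — susceptible
Linezolid: 17 mm is ≤ 22 mm → resistant
Ampicillin (13 mm) ≤ 17 mm → resistant
Vancomycin: 17 mm is in 14–17 mm → I
Cefazolin 14 mm: ≤ 15 mm ⇒ R
Susceptible: 3/10

3 of 10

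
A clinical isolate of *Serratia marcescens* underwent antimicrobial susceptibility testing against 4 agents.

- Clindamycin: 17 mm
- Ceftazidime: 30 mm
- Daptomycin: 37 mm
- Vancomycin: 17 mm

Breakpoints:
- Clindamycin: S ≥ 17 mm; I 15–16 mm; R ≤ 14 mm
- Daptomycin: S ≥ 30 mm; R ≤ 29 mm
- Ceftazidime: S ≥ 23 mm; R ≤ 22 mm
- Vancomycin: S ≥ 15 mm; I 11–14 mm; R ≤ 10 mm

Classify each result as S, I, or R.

Clindamycin (17 mm) ≥ 17 mm — Susceptible
Ceftazidime: 30 mm is ≥ 23 mm ⇒ S
Daptomycin (37 mm) ≥ 30 mm — susceptible
Vancomycin: 17 mm is ≥ 15 mm — S

S, S, S, S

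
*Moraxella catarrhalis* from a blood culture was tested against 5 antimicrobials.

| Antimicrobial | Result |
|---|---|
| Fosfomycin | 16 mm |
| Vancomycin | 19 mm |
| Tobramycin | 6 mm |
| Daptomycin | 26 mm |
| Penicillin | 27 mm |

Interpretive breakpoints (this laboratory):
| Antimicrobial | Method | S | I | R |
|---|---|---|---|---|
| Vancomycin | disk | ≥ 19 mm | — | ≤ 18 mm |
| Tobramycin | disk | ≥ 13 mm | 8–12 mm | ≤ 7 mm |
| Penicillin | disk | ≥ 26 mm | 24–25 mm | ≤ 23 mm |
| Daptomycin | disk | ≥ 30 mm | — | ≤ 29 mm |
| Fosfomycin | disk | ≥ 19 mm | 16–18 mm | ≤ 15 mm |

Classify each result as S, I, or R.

Fosfomycin: 16 mm is in 16–18 mm ⇒ I
Vancomycin (19 mm) ≥ 19 mm ⇒ S
Tobramycin 6 mm: ≤ 7 mm ⇒ R
Daptomycin: 26 mm is ≤ 29 mm — Resistant
Penicillin 27 mm: ≥ 26 mm → Susceptible

I, S, R, R, S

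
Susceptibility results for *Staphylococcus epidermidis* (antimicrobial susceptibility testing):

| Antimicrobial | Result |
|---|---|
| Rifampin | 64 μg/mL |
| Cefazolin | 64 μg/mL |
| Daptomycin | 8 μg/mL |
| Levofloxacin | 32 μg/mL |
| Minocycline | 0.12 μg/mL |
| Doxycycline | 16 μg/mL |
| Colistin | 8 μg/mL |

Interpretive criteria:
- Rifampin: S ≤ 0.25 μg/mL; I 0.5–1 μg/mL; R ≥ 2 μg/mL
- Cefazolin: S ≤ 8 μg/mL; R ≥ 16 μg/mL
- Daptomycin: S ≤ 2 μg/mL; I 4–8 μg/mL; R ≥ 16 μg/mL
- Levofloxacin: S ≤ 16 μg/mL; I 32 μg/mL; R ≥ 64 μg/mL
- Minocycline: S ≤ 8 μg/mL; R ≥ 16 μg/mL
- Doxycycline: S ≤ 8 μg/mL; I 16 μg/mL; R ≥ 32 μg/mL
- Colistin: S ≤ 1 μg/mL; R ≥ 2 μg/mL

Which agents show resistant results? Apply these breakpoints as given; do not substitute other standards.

Rifampin (64 μg/mL) ≥ 2 μg/mL — R
Cefazolin (64 μg/mL) ≥ 16 μg/mL — resistant
Daptomycin (8 μg/mL) in 4–8 μg/mL — Intermediate
Levofloxacin 32 μg/mL: = 32 μg/mL — intermediate
Minocycline: 0.12 μg/mL is ≤ 8 μg/mL → susceptible
Doxycycline 16 μg/mL: = 16 μg/mL ⇒ intermediate
Colistin (8 μg/mL) ≥ 2 μg/mL — Resistant

rifampin, cefazolin, colistin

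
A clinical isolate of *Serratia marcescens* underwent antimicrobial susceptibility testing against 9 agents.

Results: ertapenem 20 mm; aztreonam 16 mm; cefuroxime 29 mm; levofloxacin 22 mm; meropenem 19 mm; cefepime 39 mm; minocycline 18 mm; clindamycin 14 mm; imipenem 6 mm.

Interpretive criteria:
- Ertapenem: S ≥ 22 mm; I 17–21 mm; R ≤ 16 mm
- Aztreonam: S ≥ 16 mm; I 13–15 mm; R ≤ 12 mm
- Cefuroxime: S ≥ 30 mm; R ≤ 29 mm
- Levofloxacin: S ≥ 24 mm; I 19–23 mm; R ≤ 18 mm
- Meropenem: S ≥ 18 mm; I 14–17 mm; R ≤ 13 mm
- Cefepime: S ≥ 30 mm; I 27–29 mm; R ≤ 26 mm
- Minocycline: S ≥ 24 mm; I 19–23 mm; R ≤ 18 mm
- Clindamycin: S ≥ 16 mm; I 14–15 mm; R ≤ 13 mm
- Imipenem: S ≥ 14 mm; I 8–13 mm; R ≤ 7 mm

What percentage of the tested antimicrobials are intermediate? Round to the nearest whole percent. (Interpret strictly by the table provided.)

33%

Ertapenem (20 mm) in 17–21 mm → I
Aztreonam: 16 mm is ≥ 16 mm ⇒ S
Cefuroxime (29 mm) ≤ 29 mm ⇒ resistant
Levofloxacin (22 mm) in 19–23 mm ⇒ intermediate
Meropenem (19 mm) ≥ 18 mm → susceptible
Cefepime (39 mm) ≥ 30 mm → Susceptible
Minocycline: 18 mm is ≤ 18 mm ⇒ resistant
Clindamycin 14 mm: in 14–15 mm — Intermediate
Imipenem 6 mm: ≤ 7 mm ⇒ R
Intermediate: 3/9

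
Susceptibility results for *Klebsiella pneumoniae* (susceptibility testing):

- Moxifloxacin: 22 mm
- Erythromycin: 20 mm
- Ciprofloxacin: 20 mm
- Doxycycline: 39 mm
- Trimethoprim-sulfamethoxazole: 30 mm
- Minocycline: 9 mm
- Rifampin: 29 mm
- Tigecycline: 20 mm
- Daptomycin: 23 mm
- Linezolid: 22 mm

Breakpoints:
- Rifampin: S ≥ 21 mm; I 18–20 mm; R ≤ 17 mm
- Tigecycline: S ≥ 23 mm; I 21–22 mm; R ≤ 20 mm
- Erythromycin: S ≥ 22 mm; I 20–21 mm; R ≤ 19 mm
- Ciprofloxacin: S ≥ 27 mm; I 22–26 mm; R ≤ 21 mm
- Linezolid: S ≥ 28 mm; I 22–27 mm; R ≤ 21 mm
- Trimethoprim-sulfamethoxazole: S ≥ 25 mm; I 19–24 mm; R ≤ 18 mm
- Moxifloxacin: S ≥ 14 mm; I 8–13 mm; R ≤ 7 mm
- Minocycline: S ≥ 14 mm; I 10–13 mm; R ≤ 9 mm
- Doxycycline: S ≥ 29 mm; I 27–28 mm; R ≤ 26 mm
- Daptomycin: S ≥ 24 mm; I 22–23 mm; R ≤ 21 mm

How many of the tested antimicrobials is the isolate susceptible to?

Moxifloxacin 22 mm: ≥ 14 mm → S
Erythromycin 20 mm: in 20–21 mm → I
Ciprofloxacin (20 mm) ≤ 21 mm — Resistant
Doxycycline: 39 mm is ≥ 29 mm → Susceptible
Trimethoprim-sulfamethoxazole (30 mm) ≥ 25 mm ⇒ susceptible
Minocycline (9 mm) ≤ 9 mm — R
Rifampin: 29 mm is ≥ 21 mm → S
Tigecycline 20 mm: ≤ 20 mm → resistant
Daptomycin: 23 mm is in 22–23 mm — intermediate
Linezolid (22 mm) in 22–27 mm → intermediate
Susceptible: 4

4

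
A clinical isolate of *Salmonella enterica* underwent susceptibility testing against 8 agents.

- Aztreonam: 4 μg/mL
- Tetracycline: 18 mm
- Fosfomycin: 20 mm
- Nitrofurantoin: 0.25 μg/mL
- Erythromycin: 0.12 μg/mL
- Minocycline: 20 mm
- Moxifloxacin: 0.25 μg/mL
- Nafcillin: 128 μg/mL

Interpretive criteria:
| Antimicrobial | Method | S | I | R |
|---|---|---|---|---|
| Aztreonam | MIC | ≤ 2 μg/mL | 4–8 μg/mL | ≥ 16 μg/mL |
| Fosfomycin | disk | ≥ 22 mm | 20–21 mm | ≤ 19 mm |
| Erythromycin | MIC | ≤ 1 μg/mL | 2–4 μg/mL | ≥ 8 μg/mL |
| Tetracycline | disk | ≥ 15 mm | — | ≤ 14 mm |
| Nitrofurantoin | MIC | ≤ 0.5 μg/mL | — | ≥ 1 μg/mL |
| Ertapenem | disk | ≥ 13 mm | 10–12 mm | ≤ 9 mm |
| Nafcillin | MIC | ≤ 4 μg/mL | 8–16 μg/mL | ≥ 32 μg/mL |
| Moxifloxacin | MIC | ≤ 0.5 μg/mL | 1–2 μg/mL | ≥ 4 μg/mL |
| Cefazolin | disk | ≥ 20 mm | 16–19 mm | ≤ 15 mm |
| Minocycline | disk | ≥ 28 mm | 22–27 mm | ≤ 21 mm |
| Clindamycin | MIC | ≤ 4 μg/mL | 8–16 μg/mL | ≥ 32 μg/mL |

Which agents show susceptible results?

Aztreonam: 4 μg/mL is in 4–8 μg/mL → I
Tetracycline 18 mm: ≥ 15 mm → susceptible
Fosfomycin (20 mm) in 20–21 mm — Intermediate
Nitrofurantoin: 0.25 μg/mL is ≤ 0.5 μg/mL — S
Erythromycin: 0.12 μg/mL is ≤ 1 μg/mL ⇒ S
Minocycline 20 mm: ≤ 21 mm → resistant
Moxifloxacin: 0.25 μg/mL is ≤ 0.5 μg/mL ⇒ S
Nafcillin (128 μg/mL) ≥ 32 μg/mL → Resistant

tetracycline, nitrofurantoin, erythromycin, moxifloxacin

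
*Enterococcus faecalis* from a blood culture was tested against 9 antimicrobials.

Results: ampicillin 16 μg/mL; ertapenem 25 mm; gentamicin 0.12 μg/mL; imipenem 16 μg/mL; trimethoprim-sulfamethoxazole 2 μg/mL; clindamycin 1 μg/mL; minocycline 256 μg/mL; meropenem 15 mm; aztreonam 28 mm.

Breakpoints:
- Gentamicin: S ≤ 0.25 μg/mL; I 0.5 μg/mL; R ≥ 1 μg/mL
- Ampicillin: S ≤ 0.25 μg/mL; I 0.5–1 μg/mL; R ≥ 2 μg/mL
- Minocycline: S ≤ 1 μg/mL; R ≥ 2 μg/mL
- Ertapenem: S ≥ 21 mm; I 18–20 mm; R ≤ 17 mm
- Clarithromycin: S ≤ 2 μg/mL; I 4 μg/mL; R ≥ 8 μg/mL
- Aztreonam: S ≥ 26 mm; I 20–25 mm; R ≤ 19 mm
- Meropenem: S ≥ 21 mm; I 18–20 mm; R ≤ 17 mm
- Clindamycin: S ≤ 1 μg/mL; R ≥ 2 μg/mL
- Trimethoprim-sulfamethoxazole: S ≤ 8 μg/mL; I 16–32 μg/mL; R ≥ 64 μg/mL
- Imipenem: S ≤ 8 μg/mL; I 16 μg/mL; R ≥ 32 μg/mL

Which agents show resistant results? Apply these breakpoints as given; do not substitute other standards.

Ampicillin 16 μg/mL: ≥ 2 μg/mL — Resistant
Ertapenem: 25 mm is ≥ 21 mm — susceptible
Gentamicin (0.12 μg/mL) ≤ 0.25 μg/mL ⇒ S
Imipenem (16 μg/mL) = 16 μg/mL → Intermediate
Trimethoprim-sulfamethoxazole: 2 μg/mL is ≤ 8 μg/mL — Susceptible
Clindamycin (1 μg/mL) ≤ 1 μg/mL → Susceptible
Minocycline 256 μg/mL: ≥ 2 μg/mL ⇒ Resistant
Meropenem: 15 mm is ≤ 17 mm ⇒ Resistant
Aztreonam: 28 mm is ≥ 26 mm → S

ampicillin, minocycline, meropenem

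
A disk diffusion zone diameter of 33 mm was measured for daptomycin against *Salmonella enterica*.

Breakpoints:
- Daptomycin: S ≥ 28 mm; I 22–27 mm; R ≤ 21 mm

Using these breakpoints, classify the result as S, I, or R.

Susceptible

Daptomycin (33 mm) ≥ 28 mm — Susceptible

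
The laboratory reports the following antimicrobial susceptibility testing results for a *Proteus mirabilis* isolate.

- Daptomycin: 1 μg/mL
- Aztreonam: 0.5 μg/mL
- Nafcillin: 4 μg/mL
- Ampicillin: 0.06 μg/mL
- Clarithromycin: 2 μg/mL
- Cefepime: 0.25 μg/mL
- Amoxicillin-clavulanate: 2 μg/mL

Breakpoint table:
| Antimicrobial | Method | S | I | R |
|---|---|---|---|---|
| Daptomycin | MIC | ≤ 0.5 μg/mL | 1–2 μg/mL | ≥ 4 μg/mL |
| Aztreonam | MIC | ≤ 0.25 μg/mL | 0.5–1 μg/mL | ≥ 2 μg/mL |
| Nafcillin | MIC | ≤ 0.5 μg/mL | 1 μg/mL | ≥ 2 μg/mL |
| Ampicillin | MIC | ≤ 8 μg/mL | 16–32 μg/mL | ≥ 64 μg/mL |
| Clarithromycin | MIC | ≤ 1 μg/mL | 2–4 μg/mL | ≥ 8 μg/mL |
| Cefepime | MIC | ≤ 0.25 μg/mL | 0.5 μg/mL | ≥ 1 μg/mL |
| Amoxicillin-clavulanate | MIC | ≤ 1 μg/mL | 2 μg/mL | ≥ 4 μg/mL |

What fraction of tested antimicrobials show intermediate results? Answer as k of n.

Daptomycin: 1 μg/mL is in 1–2 μg/mL ⇒ intermediate
Aztreonam (0.5 μg/mL) in 0.5–1 μg/mL — I
Nafcillin: 4 μg/mL is ≥ 2 μg/mL → resistant
Ampicillin 0.06 μg/mL: ≤ 8 μg/mL — S
Clarithromycin: 2 μg/mL is in 2–4 μg/mL — intermediate
Cefepime (0.25 μg/mL) ≤ 0.25 μg/mL ⇒ susceptible
Amoxicillin-clavulanate 2 μg/mL: = 2 μg/mL → I
Intermediate: 4/7

4 of 7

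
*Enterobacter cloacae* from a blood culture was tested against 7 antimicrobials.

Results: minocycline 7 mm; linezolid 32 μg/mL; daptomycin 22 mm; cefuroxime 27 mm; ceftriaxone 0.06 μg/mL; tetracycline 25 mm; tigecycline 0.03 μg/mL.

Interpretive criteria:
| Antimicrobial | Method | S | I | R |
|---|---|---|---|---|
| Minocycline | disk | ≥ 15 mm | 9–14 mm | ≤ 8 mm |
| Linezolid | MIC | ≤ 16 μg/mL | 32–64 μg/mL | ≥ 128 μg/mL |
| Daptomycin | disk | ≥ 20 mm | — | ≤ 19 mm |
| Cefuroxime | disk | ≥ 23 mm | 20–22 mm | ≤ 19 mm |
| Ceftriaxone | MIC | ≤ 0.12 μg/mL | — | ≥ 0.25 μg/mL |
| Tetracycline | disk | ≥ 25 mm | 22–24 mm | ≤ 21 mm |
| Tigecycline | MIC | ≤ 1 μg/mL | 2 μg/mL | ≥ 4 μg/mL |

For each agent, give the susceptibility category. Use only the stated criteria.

R, I, S, S, S, S, S

Minocycline (7 mm) ≤ 8 mm → R
Linezolid (32 μg/mL) in 32–64 μg/mL → Intermediate
Daptomycin (22 mm) ≥ 20 mm ⇒ S
Cefuroxime: 27 mm is ≥ 23 mm → Susceptible
Ceftriaxone (0.06 μg/mL) ≤ 0.12 μg/mL ⇒ S
Tetracycline: 25 mm is ≥ 25 mm — S
Tigecycline 0.03 μg/mL: ≤ 1 μg/mL — Susceptible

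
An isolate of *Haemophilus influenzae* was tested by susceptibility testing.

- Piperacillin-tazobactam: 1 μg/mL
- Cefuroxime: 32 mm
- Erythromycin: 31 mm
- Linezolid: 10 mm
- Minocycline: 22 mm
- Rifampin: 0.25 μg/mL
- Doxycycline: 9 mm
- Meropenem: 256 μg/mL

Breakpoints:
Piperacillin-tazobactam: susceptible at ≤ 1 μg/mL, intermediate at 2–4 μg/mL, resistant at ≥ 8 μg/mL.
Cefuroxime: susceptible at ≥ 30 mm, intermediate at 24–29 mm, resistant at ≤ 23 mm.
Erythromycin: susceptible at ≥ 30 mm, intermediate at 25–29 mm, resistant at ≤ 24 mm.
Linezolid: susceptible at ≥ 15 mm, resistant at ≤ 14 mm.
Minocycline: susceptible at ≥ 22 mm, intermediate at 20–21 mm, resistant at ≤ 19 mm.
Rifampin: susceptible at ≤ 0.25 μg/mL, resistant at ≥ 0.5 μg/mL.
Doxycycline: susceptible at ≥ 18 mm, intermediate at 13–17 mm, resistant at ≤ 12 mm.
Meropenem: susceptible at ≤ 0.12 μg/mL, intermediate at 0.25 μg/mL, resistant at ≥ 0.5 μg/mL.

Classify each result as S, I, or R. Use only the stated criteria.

Piperacillin-tazobactam (1 μg/mL) ≤ 1 μg/mL ⇒ susceptible
Cefuroxime (32 mm) ≥ 30 mm — Susceptible
Erythromycin: 31 mm is ≥ 30 mm → S
Linezolid: 10 mm is ≤ 14 mm ⇒ Resistant
Minocycline: 22 mm is ≥ 22 mm — Susceptible
Rifampin 0.25 μg/mL: ≤ 0.25 μg/mL → S
Doxycycline 9 mm: ≤ 12 mm ⇒ R
Meropenem: 256 μg/mL is ≥ 0.5 μg/mL → R

S, S, S, R, S, S, R, R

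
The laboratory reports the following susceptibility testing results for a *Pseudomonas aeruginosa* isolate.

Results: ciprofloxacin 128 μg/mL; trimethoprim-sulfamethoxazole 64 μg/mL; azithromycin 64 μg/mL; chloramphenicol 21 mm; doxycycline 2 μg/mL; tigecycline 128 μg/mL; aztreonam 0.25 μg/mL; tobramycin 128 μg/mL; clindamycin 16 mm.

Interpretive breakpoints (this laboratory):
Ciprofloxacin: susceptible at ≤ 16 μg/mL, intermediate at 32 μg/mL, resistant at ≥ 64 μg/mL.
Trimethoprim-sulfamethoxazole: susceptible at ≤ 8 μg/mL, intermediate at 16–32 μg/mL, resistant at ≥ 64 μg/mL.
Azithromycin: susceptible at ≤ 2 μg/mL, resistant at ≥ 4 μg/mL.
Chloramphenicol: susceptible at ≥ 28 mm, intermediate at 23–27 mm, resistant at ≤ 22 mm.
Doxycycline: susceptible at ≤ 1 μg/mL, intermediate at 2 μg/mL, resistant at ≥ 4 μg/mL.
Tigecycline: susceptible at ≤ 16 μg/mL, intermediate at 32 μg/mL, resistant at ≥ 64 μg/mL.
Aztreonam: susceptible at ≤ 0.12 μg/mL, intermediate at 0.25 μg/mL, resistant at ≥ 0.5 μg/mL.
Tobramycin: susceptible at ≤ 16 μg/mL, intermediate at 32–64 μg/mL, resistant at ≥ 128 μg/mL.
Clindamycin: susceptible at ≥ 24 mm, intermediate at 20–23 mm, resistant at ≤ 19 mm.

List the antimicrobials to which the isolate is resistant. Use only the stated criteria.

ciprofloxacin, trimethoprim-sulfamethoxazole, azithromycin, chloramphenicol, tigecycline, tobramycin, clindamycin

Ciprofloxacin (128 μg/mL) ≥ 64 μg/mL → R
Trimethoprim-sulfamethoxazole (64 μg/mL) ≥ 64 μg/mL → Resistant
Azithromycin (64 μg/mL) ≥ 4 μg/mL ⇒ Resistant
Chloramphenicol 21 mm: ≤ 22 mm — resistant
Doxycycline (2 μg/mL) = 2 μg/mL — Intermediate
Tigecycline 128 μg/mL: ≥ 64 μg/mL — resistant
Aztreonam 0.25 μg/mL: = 0.25 μg/mL ⇒ Intermediate
Tobramycin: 128 μg/mL is ≥ 128 μg/mL → Resistant
Clindamycin 16 mm: ≤ 19 mm — resistant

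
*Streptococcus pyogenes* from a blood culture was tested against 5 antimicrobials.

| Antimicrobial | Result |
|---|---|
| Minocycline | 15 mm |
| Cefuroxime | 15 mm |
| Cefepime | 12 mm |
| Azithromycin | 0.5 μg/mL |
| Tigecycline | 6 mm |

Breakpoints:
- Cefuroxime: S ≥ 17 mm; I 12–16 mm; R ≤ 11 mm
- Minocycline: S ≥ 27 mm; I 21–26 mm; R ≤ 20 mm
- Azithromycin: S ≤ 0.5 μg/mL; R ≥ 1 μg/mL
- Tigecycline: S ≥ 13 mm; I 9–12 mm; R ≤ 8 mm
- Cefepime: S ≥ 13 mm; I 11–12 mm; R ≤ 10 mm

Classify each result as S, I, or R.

R, I, I, S, R

Minocycline (15 mm) ≤ 20 mm — resistant
Cefuroxime (15 mm) in 12–16 mm ⇒ Intermediate
Cefepime: 12 mm is in 11–12 mm ⇒ intermediate
Azithromycin: 0.5 μg/mL is ≤ 0.5 μg/mL ⇒ S
Tigecycline: 6 mm is ≤ 8 mm → resistant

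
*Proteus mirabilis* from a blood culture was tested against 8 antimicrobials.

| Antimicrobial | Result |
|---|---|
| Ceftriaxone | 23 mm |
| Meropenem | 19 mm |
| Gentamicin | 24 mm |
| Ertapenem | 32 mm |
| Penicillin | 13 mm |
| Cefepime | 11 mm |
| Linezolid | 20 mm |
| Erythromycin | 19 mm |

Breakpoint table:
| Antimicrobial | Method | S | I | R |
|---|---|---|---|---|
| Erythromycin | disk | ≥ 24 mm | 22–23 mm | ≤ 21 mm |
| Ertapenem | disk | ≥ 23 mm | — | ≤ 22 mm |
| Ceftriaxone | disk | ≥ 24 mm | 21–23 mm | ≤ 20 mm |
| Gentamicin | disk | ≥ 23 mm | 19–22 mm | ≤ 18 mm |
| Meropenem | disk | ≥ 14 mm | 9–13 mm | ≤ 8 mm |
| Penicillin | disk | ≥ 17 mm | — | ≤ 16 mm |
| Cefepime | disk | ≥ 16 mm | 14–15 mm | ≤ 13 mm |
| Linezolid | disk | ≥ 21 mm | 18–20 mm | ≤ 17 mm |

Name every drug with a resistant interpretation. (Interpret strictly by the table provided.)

penicillin, cefepime, erythromycin

Ceftriaxone: 23 mm is in 21–23 mm → intermediate
Meropenem: 19 mm is ≥ 14 mm → S
Gentamicin 24 mm: ≥ 23 mm — Susceptible
Ertapenem (32 mm) ≥ 23 mm ⇒ S
Penicillin (13 mm) ≤ 16 mm — R
Cefepime: 11 mm is ≤ 13 mm — R
Linezolid: 20 mm is in 18–20 mm → intermediate
Erythromycin: 19 mm is ≤ 21 mm — R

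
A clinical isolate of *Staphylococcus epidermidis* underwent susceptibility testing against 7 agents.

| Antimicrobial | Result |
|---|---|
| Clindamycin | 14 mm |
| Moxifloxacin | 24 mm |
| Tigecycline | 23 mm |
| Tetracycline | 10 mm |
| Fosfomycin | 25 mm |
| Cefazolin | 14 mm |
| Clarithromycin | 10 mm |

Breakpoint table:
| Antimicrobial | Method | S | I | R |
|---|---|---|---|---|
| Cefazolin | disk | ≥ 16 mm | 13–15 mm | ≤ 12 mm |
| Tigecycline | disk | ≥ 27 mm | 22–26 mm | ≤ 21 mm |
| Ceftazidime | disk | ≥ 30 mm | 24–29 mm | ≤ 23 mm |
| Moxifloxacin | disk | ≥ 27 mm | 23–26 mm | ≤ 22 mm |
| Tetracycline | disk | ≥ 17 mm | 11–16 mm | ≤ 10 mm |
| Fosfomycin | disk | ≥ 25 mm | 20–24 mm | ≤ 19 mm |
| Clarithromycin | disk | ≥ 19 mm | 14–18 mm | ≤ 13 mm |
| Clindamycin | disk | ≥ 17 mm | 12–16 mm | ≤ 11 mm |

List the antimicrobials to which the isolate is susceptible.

fosfomycin

Clindamycin: 14 mm is in 12–16 mm → Intermediate
Moxifloxacin: 24 mm is in 23–26 mm — intermediate
Tigecycline (23 mm) in 22–26 mm — Intermediate
Tetracycline 10 mm: ≤ 10 mm ⇒ Resistant
Fosfomycin 25 mm: ≥ 25 mm ⇒ susceptible
Cefazolin 14 mm: in 13–15 mm — intermediate
Clarithromycin (10 mm) ≤ 13 mm ⇒ R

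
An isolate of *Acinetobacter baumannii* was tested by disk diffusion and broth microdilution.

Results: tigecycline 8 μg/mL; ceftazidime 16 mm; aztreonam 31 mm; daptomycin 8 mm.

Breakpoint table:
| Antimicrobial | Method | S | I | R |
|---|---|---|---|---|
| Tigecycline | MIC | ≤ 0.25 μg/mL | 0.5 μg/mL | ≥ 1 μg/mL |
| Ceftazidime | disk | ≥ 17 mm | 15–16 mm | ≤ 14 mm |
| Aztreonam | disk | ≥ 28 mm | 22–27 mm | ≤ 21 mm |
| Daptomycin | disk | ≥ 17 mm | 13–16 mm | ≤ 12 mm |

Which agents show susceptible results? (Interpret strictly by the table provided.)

aztreonam

Tigecycline: 8 μg/mL is ≥ 1 μg/mL — resistant
Ceftazidime (16 mm) in 15–16 mm → Intermediate
Aztreonam: 31 mm is ≥ 28 mm — S
Daptomycin 8 mm: ≤ 12 mm ⇒ R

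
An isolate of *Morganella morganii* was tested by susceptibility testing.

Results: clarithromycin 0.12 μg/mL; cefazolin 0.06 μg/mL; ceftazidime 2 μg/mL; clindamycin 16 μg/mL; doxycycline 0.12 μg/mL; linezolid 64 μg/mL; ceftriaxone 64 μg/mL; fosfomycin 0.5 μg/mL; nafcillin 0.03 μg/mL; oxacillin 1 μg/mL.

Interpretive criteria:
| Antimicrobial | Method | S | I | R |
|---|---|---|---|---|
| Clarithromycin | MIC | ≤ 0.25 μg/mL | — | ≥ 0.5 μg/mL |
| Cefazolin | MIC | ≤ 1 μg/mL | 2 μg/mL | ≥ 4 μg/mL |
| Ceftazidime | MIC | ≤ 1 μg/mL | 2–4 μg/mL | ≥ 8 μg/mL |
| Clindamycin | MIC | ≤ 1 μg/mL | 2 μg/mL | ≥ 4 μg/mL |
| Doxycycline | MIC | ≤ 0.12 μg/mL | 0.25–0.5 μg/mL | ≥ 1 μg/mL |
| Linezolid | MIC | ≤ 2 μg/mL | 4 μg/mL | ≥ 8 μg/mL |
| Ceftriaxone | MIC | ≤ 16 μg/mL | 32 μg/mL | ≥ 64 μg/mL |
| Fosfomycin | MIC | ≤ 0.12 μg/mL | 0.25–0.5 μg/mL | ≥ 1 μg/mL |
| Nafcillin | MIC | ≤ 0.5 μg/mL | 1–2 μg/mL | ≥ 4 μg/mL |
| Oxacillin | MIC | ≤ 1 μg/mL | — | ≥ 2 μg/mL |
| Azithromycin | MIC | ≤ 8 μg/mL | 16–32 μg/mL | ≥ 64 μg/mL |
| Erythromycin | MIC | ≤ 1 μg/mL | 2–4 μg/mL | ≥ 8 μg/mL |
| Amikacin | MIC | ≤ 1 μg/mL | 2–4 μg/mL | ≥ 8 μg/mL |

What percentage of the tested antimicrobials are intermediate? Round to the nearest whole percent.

Clarithromycin 0.12 μg/mL: ≤ 0.25 μg/mL ⇒ S
Cefazolin 0.06 μg/mL: ≤ 1 μg/mL → susceptible
Ceftazidime (2 μg/mL) in 2–4 μg/mL — Intermediate
Clindamycin (16 μg/mL) ≥ 4 μg/mL → Resistant
Doxycycline (0.12 μg/mL) ≤ 0.12 μg/mL — Susceptible
Linezolid 64 μg/mL: ≥ 8 μg/mL ⇒ Resistant
Ceftriaxone (64 μg/mL) ≥ 64 μg/mL ⇒ resistant
Fosfomycin 0.5 μg/mL: in 0.25–0.5 μg/mL ⇒ intermediate
Nafcillin 0.03 μg/mL: ≤ 0.5 μg/mL — susceptible
Oxacillin: 1 μg/mL is ≤ 1 μg/mL → susceptible
Intermediate: 2/10

20%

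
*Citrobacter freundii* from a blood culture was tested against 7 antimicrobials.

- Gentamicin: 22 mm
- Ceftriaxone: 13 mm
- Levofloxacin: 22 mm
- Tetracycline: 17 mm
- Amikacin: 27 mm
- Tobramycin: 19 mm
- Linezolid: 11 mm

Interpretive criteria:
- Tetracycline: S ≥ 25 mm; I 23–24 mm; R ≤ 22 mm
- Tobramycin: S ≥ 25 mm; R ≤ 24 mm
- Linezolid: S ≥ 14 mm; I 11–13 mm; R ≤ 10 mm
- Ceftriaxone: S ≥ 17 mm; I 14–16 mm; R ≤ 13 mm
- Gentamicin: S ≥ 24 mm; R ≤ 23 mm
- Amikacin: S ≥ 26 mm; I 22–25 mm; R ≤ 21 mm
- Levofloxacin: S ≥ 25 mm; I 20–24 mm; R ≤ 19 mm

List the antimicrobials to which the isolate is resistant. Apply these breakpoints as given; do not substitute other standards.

Gentamicin (22 mm) ≤ 23 mm ⇒ resistant
Ceftriaxone (13 mm) ≤ 13 mm → R
Levofloxacin (22 mm) in 20–24 mm — Intermediate
Tetracycline 17 mm: ≤ 22 mm — R
Amikacin 27 mm: ≥ 26 mm — S
Tobramycin: 19 mm is ≤ 24 mm ⇒ Resistant
Linezolid (11 mm) in 11–13 mm — intermediate

gentamicin, ceftriaxone, tetracycline, tobramycin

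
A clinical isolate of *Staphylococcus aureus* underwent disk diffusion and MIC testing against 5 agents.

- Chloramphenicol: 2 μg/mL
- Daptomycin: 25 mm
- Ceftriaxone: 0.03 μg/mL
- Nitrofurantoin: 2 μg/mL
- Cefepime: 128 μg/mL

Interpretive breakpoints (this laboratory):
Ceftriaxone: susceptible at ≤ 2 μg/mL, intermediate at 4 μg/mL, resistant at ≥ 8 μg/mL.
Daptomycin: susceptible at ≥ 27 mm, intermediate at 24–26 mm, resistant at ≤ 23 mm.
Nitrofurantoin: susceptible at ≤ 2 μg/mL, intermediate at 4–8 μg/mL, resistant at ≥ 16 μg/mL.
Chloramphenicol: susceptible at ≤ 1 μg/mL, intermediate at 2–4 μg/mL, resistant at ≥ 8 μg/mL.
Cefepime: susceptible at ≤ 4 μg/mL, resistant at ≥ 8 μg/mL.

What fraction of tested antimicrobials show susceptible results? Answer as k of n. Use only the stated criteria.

2 of 5

Chloramphenicol: 2 μg/mL is in 2–4 μg/mL — intermediate
Daptomycin: 25 mm is in 24–26 mm — Intermediate
Ceftriaxone: 0.03 μg/mL is ≤ 2 μg/mL — S
Nitrofurantoin: 2 μg/mL is ≤ 2 μg/mL — S
Cefepime: 128 μg/mL is ≥ 8 μg/mL ⇒ R
Susceptible: 2/5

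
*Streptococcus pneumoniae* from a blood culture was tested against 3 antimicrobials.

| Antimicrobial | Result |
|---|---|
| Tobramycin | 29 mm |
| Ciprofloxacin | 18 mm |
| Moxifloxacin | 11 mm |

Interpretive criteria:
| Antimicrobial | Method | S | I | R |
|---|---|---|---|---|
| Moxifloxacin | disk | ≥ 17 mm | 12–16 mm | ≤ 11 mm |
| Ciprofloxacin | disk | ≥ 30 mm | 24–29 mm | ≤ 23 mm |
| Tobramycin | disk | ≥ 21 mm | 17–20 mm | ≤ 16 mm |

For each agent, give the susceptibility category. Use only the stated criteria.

S, R, R

Tobramycin 29 mm: ≥ 21 mm ⇒ S
Ciprofloxacin (18 mm) ≤ 23 mm ⇒ Resistant
Moxifloxacin: 11 mm is ≤ 11 mm — R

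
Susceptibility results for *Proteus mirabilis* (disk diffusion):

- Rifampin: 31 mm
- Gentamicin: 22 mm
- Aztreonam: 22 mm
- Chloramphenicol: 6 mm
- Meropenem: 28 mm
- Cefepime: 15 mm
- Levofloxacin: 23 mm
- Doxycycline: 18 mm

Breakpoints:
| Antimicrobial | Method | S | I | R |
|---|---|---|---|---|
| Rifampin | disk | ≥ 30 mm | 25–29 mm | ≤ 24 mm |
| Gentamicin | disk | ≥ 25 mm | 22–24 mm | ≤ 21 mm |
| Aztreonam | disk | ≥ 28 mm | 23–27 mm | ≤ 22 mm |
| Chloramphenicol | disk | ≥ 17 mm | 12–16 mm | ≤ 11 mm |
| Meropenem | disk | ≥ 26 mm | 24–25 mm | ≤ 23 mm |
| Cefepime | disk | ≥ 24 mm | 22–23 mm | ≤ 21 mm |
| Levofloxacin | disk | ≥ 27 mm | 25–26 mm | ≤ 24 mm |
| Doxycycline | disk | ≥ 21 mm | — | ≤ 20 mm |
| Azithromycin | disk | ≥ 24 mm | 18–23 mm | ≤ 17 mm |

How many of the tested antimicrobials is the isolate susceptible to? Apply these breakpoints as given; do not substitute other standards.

2

Rifampin: 31 mm is ≥ 30 mm ⇒ S
Gentamicin: 22 mm is in 22–24 mm → intermediate
Aztreonam (22 mm) ≤ 22 mm — Resistant
Chloramphenicol (6 mm) ≤ 11 mm ⇒ resistant
Meropenem (28 mm) ≥ 26 mm ⇒ S
Cefepime: 15 mm is ≤ 21 mm — R
Levofloxacin 23 mm: ≤ 24 mm ⇒ R
Doxycycline (18 mm) ≤ 20 mm → R
Susceptible: 2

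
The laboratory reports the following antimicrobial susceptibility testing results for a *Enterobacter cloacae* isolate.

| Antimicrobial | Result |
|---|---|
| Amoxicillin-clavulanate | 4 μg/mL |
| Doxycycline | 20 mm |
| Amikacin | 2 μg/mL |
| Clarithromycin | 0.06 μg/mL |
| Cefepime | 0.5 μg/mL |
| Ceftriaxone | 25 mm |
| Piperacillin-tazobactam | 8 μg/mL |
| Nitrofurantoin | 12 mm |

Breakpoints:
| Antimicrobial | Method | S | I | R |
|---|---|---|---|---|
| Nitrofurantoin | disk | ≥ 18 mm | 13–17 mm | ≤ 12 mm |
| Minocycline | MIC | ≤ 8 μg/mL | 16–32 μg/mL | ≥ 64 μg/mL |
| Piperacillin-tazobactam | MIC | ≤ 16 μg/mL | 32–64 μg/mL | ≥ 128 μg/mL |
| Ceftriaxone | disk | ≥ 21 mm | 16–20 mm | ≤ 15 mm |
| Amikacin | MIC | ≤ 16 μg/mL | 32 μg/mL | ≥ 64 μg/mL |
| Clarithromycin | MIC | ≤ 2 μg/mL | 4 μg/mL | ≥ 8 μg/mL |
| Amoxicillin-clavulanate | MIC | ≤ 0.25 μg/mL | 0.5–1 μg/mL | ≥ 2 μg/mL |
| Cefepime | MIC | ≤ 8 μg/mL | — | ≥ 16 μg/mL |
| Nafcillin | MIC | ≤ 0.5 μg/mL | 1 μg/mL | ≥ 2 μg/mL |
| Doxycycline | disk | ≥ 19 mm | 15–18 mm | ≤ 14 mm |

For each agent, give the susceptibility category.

R, S, S, S, S, S, S, R

Amoxicillin-clavulanate (4 μg/mL) ≥ 2 μg/mL → R
Doxycycline: 20 mm is ≥ 19 mm → Susceptible
Amikacin (2 μg/mL) ≤ 16 μg/mL — S
Clarithromycin (0.06 μg/mL) ≤ 2 μg/mL ⇒ Susceptible
Cefepime (0.5 μg/mL) ≤ 8 μg/mL — S
Ceftriaxone: 25 mm is ≥ 21 mm — Susceptible
Piperacillin-tazobactam: 8 μg/mL is ≤ 16 μg/mL ⇒ Susceptible
Nitrofurantoin (12 mm) ≤ 12 mm — resistant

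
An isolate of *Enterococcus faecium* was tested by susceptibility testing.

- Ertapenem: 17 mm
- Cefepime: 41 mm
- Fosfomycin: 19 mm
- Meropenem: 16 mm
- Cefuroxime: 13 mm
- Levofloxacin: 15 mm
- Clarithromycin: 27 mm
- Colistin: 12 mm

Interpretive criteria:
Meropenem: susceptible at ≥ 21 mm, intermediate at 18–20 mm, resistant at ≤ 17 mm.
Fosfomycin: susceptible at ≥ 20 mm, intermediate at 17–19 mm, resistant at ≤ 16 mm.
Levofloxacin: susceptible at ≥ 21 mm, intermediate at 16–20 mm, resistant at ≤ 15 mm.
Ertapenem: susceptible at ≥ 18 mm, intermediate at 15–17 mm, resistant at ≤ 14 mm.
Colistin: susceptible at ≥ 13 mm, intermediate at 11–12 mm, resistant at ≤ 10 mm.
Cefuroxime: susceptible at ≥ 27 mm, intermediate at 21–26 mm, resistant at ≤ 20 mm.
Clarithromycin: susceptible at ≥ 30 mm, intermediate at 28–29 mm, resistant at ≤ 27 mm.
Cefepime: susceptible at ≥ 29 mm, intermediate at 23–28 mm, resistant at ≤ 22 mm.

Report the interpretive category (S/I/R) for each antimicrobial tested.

I, S, I, R, R, R, R, I

Ertapenem (17 mm) in 15–17 mm → Intermediate
Cefepime (41 mm) ≥ 29 mm ⇒ Susceptible
Fosfomycin (19 mm) in 17–19 mm ⇒ Intermediate
Meropenem 16 mm: ≤ 17 mm → resistant
Cefuroxime (13 mm) ≤ 20 mm — resistant
Levofloxacin: 15 mm is ≤ 15 mm — resistant
Clarithromycin: 27 mm is ≤ 27 mm → resistant
Colistin 12 mm: in 11–12 mm — intermediate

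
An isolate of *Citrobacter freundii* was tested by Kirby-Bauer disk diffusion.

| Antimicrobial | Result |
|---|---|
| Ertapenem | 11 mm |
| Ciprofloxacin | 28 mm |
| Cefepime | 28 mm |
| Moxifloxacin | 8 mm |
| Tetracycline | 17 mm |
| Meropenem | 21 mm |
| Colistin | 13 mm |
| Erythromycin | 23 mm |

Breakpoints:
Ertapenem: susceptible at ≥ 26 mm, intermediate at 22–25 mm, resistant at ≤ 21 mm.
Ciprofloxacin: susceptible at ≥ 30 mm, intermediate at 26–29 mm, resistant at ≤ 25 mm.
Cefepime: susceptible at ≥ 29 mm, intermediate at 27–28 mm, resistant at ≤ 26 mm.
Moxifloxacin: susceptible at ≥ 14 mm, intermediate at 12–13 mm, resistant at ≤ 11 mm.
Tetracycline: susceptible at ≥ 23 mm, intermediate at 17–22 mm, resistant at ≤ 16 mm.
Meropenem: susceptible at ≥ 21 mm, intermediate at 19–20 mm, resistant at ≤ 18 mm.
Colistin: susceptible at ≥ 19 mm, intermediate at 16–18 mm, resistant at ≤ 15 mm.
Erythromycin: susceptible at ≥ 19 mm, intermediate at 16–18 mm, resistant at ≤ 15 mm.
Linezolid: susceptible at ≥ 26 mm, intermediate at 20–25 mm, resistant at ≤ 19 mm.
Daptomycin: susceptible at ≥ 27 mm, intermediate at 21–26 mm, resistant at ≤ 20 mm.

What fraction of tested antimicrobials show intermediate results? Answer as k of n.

Ertapenem 11 mm: ≤ 21 mm → R
Ciprofloxacin (28 mm) in 26–29 mm → intermediate
Cefepime 28 mm: in 27–28 mm ⇒ Intermediate
Moxifloxacin (8 mm) ≤ 11 mm — R
Tetracycline (17 mm) in 17–22 mm → intermediate
Meropenem (21 mm) ≥ 21 mm → Susceptible
Colistin 13 mm: ≤ 15 mm → resistant
Erythromycin: 23 mm is ≥ 19 mm ⇒ S
Intermediate: 3/8

3 of 8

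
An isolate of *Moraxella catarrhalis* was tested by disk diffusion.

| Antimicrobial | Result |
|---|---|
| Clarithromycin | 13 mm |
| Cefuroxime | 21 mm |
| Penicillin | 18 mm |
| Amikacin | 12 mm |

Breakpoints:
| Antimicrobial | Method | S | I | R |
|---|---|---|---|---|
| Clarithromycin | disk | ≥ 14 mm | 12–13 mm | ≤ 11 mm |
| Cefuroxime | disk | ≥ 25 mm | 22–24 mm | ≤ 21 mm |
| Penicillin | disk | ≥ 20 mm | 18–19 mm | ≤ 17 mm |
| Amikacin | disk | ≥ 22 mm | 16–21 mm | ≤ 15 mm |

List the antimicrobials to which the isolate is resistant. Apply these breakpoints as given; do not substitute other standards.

Clarithromycin (13 mm) in 12–13 mm → Intermediate
Cefuroxime: 21 mm is ≤ 21 mm → resistant
Penicillin: 18 mm is in 18–19 mm → I
Amikacin 12 mm: ≤ 15 mm ⇒ Resistant

cefuroxime, amikacin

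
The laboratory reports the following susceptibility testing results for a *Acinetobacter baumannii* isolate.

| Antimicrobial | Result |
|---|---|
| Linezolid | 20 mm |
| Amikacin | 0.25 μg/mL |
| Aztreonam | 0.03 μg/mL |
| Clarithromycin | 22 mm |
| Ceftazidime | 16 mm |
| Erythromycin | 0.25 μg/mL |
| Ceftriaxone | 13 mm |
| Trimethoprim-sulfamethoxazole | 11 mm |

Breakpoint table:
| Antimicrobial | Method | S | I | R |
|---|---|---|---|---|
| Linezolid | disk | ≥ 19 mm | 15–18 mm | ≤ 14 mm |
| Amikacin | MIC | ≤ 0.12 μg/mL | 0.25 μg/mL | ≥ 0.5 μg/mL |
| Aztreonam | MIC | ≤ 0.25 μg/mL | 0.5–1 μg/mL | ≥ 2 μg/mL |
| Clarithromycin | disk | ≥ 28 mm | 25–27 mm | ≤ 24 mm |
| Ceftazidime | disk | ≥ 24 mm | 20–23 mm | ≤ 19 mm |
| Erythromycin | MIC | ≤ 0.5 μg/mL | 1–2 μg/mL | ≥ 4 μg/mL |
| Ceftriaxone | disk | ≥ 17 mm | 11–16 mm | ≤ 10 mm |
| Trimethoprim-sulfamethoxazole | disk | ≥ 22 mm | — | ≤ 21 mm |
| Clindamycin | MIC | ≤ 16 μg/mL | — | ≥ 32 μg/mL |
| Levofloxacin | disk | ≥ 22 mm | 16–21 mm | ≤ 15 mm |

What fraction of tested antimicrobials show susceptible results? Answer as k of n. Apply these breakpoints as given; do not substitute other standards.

3 of 8

Linezolid (20 mm) ≥ 19 mm → susceptible
Amikacin: 0.25 μg/mL is = 0.25 μg/mL → Intermediate
Aztreonam 0.03 μg/mL: ≤ 0.25 μg/mL → Susceptible
Clarithromycin (22 mm) ≤ 24 mm → resistant
Ceftazidime (16 mm) ≤ 19 mm — resistant
Erythromycin 0.25 μg/mL: ≤ 0.5 μg/mL — susceptible
Ceftriaxone: 13 mm is in 11–16 mm ⇒ Intermediate
Trimethoprim-sulfamethoxazole (11 mm) ≤ 21 mm → resistant
Susceptible: 3/8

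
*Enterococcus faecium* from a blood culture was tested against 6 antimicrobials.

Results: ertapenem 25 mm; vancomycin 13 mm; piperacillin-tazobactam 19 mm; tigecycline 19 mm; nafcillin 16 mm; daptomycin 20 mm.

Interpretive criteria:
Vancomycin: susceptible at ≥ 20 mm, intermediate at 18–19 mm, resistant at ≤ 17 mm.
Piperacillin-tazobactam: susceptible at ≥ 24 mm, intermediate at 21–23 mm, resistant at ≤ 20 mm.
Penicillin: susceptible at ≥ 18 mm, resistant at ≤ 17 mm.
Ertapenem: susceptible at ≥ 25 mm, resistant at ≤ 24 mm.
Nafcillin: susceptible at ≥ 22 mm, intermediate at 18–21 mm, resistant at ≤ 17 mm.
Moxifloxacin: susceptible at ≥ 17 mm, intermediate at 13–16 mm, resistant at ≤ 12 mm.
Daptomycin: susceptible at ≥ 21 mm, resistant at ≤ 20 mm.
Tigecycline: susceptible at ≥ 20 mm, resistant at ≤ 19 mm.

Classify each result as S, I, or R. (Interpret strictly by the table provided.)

Ertapenem: 25 mm is ≥ 25 mm → susceptible
Vancomycin: 13 mm is ≤ 17 mm ⇒ R
Piperacillin-tazobactam (19 mm) ≤ 20 mm — Resistant
Tigecycline (19 mm) ≤ 19 mm — resistant
Nafcillin: 16 mm is ≤ 17 mm → Resistant
Daptomycin 20 mm: ≤ 20 mm ⇒ Resistant

S, R, R, R, R, R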